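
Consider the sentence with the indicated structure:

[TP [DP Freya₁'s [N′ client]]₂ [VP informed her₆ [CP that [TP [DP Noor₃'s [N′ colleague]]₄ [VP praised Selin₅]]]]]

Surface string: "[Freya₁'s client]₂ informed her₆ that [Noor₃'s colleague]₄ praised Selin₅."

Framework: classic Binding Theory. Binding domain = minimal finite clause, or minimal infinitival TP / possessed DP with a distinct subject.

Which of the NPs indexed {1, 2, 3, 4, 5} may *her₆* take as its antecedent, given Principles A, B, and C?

*her* is a pronoun, so Principle B applies: it must be free in its binding domain.
Binding domain of *her₆*: the matrix TP, whose subject is [Freya₁'s client]₂.
*Freya₁* and the pronoun do not c-command one another → neither Principle B nor Principle C is at stake; coindexation permitted.
*[Freya₁'s client]₂* c-commands the pronoun within its binding domain → coindexation would violate Principle B.
*Noor₃*: the pronoun c-commands this R-expression → coindexation would violate Principle C on *Noor₃*.
*[Noor₃'s colleague]₄*: the pronoun c-commands this R-expression → coindexation would violate Principle C on *[Noor₃'s colleague]₄*.
*Selin₅*: the pronoun c-commands this R-expression → coindexation would violate Principle C on *Selin₅*.

{1}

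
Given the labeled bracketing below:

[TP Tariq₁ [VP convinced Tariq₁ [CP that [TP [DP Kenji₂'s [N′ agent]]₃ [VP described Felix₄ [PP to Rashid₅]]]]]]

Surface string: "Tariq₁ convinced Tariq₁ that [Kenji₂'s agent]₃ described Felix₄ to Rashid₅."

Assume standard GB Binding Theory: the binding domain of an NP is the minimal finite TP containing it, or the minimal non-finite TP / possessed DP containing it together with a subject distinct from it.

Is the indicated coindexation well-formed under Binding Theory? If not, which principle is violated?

The two coindexed NPs are *Tariq₁* (the higher occurrence) and *Tariq₁* (the lower occurrence).
*Tariq₁* (the lower occurrence) is an R-expression. Principle C requires it to be free everywhere.
*Tariq₁* (the higher occurrence) c-commands it and carries the same index.
The R-expression is bound → Principle C violation.

Principle C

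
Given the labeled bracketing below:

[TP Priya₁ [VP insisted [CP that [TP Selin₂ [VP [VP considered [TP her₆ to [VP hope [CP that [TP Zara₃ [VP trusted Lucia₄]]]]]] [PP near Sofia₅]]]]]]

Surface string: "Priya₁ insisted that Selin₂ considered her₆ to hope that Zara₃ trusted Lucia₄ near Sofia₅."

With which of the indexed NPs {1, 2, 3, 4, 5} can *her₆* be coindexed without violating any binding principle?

*her* is a pronoun, so Principle B applies: it must be free in its binding domain.
Binding domain of *her₆*: the embedded TP, whose subject is Selin₂.
*Priya₁* c-commands the pronoun but from outside its binding domain, and is not c-commanded by it → coindexation permitted.
*Selin₂* c-commands the pronoun within its binding domain → coindexation would violate Principle B.
*Zara₃*: the pronoun c-commands this R-expression → coindexation would violate Principle C on *Zara₃*.
*Lucia₄*: the pronoun c-commands this R-expression → coindexation would violate Principle C on *Lucia₄*.
*Sofia₅* and the pronoun do not c-command one another → neither Principle B nor Principle C is at stake; coindexation permitted.

{1, 5}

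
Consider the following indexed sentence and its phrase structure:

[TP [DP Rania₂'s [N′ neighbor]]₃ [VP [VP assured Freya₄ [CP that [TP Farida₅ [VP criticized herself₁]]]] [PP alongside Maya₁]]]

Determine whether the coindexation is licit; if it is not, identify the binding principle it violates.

Principle A

The two coindexed NPs are *Maya₁* and *herself₁*.
*herself₁* is an anaphor. Principle A requires it to be bound within its binding domain — the embedded TP, whose subject is Farida₅.
Within that domain it is c-commanded by *Farida₅*, which does not share its index.
*Maya₁* does not c-command the anaphor at all.
The anaphor is unbound in its domain → Principle A violation.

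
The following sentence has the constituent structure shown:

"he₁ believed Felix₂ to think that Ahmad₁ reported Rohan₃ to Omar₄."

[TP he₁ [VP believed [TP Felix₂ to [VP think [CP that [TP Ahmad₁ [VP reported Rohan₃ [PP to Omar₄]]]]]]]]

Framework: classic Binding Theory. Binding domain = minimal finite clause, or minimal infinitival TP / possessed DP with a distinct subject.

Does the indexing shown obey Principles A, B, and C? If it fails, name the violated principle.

Principle C

The two coindexed NPs are *he₁* and *Ahmad₁*.
*Ahmad₁* is an R-expression. Principle C requires it to be free everywhere.
*he₁* c-commands it and carries the same index.
The R-expression is bound → Principle C violation.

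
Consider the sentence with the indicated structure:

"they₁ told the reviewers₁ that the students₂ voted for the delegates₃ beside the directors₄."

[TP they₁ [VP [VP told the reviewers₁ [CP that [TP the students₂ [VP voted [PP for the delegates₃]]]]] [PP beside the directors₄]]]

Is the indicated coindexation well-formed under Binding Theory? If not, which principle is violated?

The two coindexed NPs are *they₁* and *the reviewers₁*.
*the reviewers₁* is an R-expression. Principle C requires it to be free everywhere.
*they₁* c-commands it and carries the same index.
The R-expression is bound → Principle C violation.

Principle C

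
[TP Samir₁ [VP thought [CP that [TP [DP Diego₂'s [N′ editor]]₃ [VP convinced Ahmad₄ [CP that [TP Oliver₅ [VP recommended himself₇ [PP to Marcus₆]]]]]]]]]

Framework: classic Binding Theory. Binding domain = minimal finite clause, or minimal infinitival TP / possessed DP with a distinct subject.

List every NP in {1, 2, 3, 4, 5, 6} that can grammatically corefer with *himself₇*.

*himself* is an anaphor, so Principle A applies: it must be bound in its binding domain.
Binding domain of *himself₇*: the embedded TP, whose subject is Oliver₅.
*Samir₁* c-commands the anaphor but is outside its binding domain → cannot satisfy Principle A.
*Diego₂* does not c-command the anaphor → cannot bind it.
*[Diego₂'s editor]₃* c-commands the anaphor but is outside its binding domain → cannot satisfy Principle A.
*Ahmad₄* c-commands the anaphor but is outside its binding domain → cannot satisfy Principle A.
*Oliver₅* c-commands the anaphor within its binding domain → licit binder.
*Marcus₆* does not c-command the anaphor → cannot bind it.

{5}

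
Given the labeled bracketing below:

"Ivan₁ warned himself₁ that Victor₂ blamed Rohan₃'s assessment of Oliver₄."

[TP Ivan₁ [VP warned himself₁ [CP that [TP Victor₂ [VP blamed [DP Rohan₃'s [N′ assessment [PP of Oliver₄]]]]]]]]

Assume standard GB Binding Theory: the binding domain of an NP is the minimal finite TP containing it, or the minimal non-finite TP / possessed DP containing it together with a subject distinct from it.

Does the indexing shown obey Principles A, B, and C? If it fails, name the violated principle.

grammatical

The two coindexed NPs are *Ivan₁* and *himself₁*.
*himself₁* is an anaphor; its binding domain is the matrix TP, whose subject is Ivan₁. *Ivan₁* c-commands it within that domain and shares its index, so Principle A is satisfied.
*Ivan₁* is an R-expression; *himself₁* does not c-command it, and no other NP shares its index, so Principle C is satisfied.
All principles are respected.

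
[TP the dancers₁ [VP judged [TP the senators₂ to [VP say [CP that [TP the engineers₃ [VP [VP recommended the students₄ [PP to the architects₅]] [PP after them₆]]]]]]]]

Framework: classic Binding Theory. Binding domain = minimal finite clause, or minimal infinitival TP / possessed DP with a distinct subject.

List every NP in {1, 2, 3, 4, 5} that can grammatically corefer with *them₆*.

{1, 2, 4, 5}

*them* is a pronoun, so Principle B applies: it must be free in its binding domain.
Binding domain of *them₆*: the embedded TP, whose subject is the engineers₃.
*the dancers₁* c-commands the pronoun but from outside its binding domain, and is not c-commanded by it → coindexation permitted.
*the senators₂* c-commands the pronoun but from outside its binding domain, and is not c-commanded by it → coindexation permitted.
*the engineers₃* c-commands the pronoun within its binding domain → coindexation would violate Principle B.
*the students₄* and the pronoun do not c-command one another → neither Principle B nor Principle C is at stake; coindexation permitted.
*the architects₅* and the pronoun do not c-command one another → neither Principle B nor Principle C is at stake; coindexation permitted.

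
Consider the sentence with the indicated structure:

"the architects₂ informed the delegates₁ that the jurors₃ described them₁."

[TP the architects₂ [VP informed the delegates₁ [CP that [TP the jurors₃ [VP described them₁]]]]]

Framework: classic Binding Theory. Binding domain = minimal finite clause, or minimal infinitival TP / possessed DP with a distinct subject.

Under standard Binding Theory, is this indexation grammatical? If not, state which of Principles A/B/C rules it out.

grammatical

The two coindexed NPs are *the delegates₁* and *them₁*.
*them₁* is a pronoun; its binding domain is the embedded TP, whose subject is the jurors₃. Within that domain it is c-commanded only by *the jurors₃*, which carries a different index — the pronoun is free locally, so Principle B holds.
*the delegates₁* is an R-expression; *them₁* does not c-command it, and no other NP shares its index, so Principle C is satisfied.
All principles are respected.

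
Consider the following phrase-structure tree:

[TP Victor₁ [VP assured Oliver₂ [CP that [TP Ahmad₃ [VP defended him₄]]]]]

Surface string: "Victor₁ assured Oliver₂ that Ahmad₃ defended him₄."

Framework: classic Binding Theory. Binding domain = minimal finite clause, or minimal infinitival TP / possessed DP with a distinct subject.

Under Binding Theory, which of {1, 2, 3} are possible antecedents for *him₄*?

{1, 2}

*him* is a pronoun, so Principle B applies: it must be free in its binding domain.
Binding domain of *him₄*: the embedded TP, whose subject is Ahmad₃.
*Victor₁* c-commands the pronoun but from outside its binding domain, and is not c-commanded by it → coindexation permitted.
*Oliver₂* c-commands the pronoun but from outside its binding domain, and is not c-commanded by it → coindexation permitted.
*Ahmad₃* c-commands the pronoun within its binding domain → coindexation would violate Principle B.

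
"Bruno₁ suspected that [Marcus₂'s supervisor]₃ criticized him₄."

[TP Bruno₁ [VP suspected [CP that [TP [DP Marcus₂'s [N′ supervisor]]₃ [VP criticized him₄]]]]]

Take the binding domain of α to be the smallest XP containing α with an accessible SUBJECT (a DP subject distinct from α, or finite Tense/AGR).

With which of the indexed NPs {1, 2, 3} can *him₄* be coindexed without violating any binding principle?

{1, 2}

*him* is a pronoun, so Principle B applies: it must be free in its binding domain.
Binding domain of *him₄*: the embedded TP, whose subject is [Marcus₂'s supervisor]₃.
*Bruno₁* c-commands the pronoun but from outside its binding domain, and is not c-commanded by it → coindexation permitted.
*Marcus₂* and the pronoun do not c-command one another → neither Principle B nor Principle C is at stake; coindexation permitted.
*[Marcus₂'s supervisor]₃* c-commands the pronoun within its binding domain → coindexation would violate Principle B.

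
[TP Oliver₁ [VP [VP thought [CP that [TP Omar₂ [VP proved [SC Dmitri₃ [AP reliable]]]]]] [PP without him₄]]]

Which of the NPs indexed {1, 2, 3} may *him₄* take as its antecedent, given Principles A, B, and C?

*him* is a pronoun, so Principle B applies: it must be free in its binding domain.
Binding domain of *him₄*: the matrix TP, whose subject is Oliver₁.
*Oliver₁* c-commands the pronoun within its binding domain → coindexation would violate Principle B.
*Omar₂* and the pronoun do not c-command one another → neither Principle B nor Principle C is at stake; coindexation permitted.
*Dmitri₃* and the pronoun do not c-command one another → neither Principle B nor Principle C is at stake; coindexation permitted.

{2, 3}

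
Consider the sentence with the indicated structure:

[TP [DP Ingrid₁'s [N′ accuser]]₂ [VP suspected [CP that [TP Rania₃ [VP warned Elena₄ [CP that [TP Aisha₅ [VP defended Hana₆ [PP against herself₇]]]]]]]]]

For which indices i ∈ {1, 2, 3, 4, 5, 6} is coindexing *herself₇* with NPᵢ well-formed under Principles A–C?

*herself* is an anaphor, so Principle A applies: it must be bound in its binding domain.
Binding domain of *herself₇*: the embedded TP, whose subject is Aisha₅.
*Ingrid₁* does not c-command the anaphor → cannot bind it.
*[Ingrid₁'s accuser]₂* c-commands the anaphor but is outside its binding domain → cannot satisfy Principle A.
*Rania₃* c-commands the anaphor but is outside its binding domain → cannot satisfy Principle A.
*Elena₄* c-commands the anaphor but is outside its binding domain → cannot satisfy Principle A.
*Aisha₅* c-commands the anaphor within its binding domain → licit binder.
*Hana₆* c-commands the anaphor within its binding domain → licit binder.

{5, 6}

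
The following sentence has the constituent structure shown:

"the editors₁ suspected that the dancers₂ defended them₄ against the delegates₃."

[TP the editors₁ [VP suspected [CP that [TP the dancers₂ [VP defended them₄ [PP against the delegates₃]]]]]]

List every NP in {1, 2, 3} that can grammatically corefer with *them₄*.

{1}

*them* is a pronoun, so Principle B applies: it must be free in its binding domain.
Binding domain of *them₄*: the embedded TP, whose subject is the dancers₂.
*the editors₁* c-commands the pronoun but from outside its binding domain, and is not c-commanded by it → coindexation permitted.
*the dancers₂* c-commands the pronoun within its binding domain → coindexation would violate Principle B.
*the delegates₃*: the pronoun c-commands this R-expression → coindexation would violate Principle C on *the delegates₃*.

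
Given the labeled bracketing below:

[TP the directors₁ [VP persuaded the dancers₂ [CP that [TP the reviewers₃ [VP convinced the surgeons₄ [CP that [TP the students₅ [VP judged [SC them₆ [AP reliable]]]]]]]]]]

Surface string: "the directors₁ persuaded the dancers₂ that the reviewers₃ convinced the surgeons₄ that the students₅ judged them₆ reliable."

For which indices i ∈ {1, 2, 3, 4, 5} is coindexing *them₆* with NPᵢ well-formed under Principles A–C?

{1, 2, 3, 4}

*them* is a pronoun, so Principle B applies: it must be free in its binding domain.
Binding domain of *them₆*: the embedded TP, whose subject is the students₅.
*the directors₁* c-commands the pronoun but from outside its binding domain, and is not c-commanded by it → coindexation permitted.
*the dancers₂* c-commands the pronoun but from outside its binding domain, and is not c-commanded by it → coindexation permitted.
*the reviewers₃* c-commands the pronoun but from outside its binding domain, and is not c-commanded by it → coindexation permitted.
*the surgeons₄* c-commands the pronoun but from outside its binding domain, and is not c-commanded by it → coindexation permitted.
*the students₅* c-commands the pronoun within its binding domain → coindexation would violate Principle B.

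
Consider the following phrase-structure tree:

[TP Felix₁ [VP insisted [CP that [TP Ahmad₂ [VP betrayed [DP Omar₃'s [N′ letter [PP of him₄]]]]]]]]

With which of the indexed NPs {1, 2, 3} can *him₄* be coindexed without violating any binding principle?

{1, 2}

*him* is a pronoun, so Principle B applies: it must be free in its binding domain.
Binding domain of *him₄*: the possessed DP, whose subject is Omar₃.
*Felix₁* c-commands the pronoun but from outside its binding domain, and is not c-commanded by it → coindexation permitted.
*Ahmad₂* c-commands the pronoun but from outside its binding domain, and is not c-commanded by it → coindexation permitted.
*Omar₃* c-commands the pronoun within its binding domain → coindexation would violate Principle B.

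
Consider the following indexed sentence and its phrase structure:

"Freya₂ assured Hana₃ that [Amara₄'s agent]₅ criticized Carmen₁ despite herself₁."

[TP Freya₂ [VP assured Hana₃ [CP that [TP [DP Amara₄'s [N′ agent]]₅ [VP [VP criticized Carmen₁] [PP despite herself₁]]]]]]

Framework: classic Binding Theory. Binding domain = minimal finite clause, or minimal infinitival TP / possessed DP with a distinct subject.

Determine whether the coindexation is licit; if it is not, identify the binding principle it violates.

The two coindexed NPs are *Carmen₁* and *herself₁*.
*herself₁* is an anaphor. Principle A requires it to be bound within its binding domain — the embedded TP, whose subject is [Amara₄'s agent]₅.
Within that domain it is c-commanded by *[Amara₄'s agent]₅*, which does not share its index.
*Carmen₁* does not c-command the anaphor at all.
The anaphor is unbound in its domain → Principle A violation.

Principle A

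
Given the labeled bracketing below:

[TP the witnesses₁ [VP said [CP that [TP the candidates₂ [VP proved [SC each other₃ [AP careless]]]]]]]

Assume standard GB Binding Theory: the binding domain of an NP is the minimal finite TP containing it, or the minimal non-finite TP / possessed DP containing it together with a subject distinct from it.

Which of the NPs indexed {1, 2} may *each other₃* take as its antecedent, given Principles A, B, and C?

*each other* is an anaphor, so Principle A applies: it must be bound in its binding domain.
Binding domain of *each other₃*: the embedded TP, whose subject is the candidates₂.
*the witnesses₁* c-commands the anaphor but is outside its binding domain → cannot satisfy Principle A.
*the candidates₂* c-commands the anaphor within its binding domain → licit binder.

{2}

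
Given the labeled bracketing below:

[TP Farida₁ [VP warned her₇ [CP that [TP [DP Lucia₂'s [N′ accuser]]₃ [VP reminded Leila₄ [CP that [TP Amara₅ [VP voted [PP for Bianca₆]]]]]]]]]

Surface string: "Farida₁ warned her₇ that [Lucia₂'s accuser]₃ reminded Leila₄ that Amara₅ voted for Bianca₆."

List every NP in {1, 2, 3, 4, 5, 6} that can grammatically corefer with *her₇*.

none

*her* is a pronoun, so Principle B applies: it must be free in its binding domain.
Binding domain of *her₇*: the matrix TP, whose subject is Farida₁.
*Farida₁* c-commands the pronoun within its binding domain → coindexation would violate Principle B.
*Lucia₂*: the pronoun c-commands this R-expression → coindexation would violate Principle C on *Lucia₂*.
*[Lucia₂'s accuser]₃*: the pronoun c-commands this R-expression → coindexation would violate Principle C on *[Lucia₂'s accuser]₃*.
*Leila₄*: the pronoun c-commands this R-expression → coindexation would violate Principle C on *Leila₄*.
*Amara₅*: the pronoun c-commands this R-expression → coindexation would violate Principle C on *Amara₅*.
*Bianca₆*: the pronoun c-commands this R-expression → coindexation would violate Principle C on *Bianca₆*.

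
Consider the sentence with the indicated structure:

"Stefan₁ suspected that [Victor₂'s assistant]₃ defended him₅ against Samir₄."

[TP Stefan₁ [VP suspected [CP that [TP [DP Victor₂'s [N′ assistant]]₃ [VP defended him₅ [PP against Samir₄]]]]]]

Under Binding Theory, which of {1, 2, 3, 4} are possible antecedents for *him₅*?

{1, 2}

*him* is a pronoun, so Principle B applies: it must be free in its binding domain.
Binding domain of *him₅*: the embedded TP, whose subject is [Victor₂'s assistant]₃.
*Stefan₁* c-commands the pronoun but from outside its binding domain, and is not c-commanded by it → coindexation permitted.
*Victor₂* and the pronoun do not c-command one another → neither Principle B nor Principle C is at stake; coindexation permitted.
*[Victor₂'s assistant]₃* c-commands the pronoun within its binding domain → coindexation would violate Principle B.
*Samir₄*: the pronoun c-commands this R-expression → coindexation would violate Principle C on *Samir₄*.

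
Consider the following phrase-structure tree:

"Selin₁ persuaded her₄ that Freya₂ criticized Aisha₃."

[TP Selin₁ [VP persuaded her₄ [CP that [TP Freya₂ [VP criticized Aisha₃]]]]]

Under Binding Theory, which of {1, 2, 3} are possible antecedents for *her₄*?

none

*her* is a pronoun, so Principle B applies: it must be free in its binding domain.
Binding domain of *her₄*: the matrix TP, whose subject is Selin₁.
*Selin₁* c-commands the pronoun within its binding domain → coindexation would violate Principle B.
*Freya₂*: the pronoun c-commands this R-expression → coindexation would violate Principle C on *Freya₂*.
*Aisha₃*: the pronoun c-commands this R-expression → coindexation would violate Principle C on *Aisha₃*.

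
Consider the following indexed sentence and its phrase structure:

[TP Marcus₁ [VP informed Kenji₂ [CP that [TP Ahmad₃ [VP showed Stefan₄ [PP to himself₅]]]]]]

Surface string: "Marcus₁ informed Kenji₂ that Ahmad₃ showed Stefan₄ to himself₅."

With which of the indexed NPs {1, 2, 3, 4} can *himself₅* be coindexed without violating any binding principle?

*himself* is an anaphor, so Principle A applies: it must be bound in its binding domain.
Binding domain of *himself₅*: the embedded TP, whose subject is Ahmad₃.
*Marcus₁* c-commands the anaphor but is outside its binding domain → cannot satisfy Principle A.
*Kenji₂* c-commands the anaphor but is outside its binding domain → cannot satisfy Principle A.
*Ahmad₃* c-commands the anaphor within its binding domain → licit binder.
*Stefan₄* c-commands the anaphor within its binding domain → licit binder.

{3, 4}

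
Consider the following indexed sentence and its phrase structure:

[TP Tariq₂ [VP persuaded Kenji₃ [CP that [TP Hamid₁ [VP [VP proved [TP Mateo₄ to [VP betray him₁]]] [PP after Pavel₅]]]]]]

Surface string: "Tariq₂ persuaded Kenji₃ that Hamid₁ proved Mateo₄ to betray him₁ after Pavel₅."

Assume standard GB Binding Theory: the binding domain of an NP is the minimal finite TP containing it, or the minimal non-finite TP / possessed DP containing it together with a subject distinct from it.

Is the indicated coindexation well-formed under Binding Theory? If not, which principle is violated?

grammatical

The two coindexed NPs are *Hamid₁* and *him₁*.
*him₁* is a pronoun; its binding domain is the embedded TP, whose subject is Mateo₄. Within that domain it is c-commanded only by *Mateo₄*, which carries a different index — the pronoun is free locally, so Principle B holds.
*Hamid₁* is an R-expression; *him₁* does not c-command it, and no other NP shares its index, so Principle C is satisfied.
All principles are respected.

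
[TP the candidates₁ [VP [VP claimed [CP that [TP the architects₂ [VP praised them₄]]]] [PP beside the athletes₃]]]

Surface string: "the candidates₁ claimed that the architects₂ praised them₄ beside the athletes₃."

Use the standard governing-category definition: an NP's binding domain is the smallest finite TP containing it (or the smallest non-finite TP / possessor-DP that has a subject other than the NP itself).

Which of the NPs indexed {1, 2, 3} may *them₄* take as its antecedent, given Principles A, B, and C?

{1, 3}

*them* is a pronoun, so Principle B applies: it must be free in its binding domain.
Binding domain of *them₄*: the embedded TP, whose subject is the architects₂.
*the candidates₁* c-commands the pronoun but from outside its binding domain, and is not c-commanded by it → coindexation permitted.
*the architects₂* c-commands the pronoun within its binding domain → coindexation would violate Principle B.
*the athletes₃* and the pronoun do not c-command one another → neither Principle B nor Principle C is at stake; coindexation permitted.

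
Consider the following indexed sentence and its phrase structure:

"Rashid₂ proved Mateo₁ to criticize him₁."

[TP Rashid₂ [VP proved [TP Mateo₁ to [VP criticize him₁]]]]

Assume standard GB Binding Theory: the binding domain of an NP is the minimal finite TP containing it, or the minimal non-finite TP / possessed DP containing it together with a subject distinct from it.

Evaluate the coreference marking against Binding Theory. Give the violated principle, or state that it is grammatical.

Principle B

The two coindexed NPs are *Mateo₁* and *him₁*.
*him₁* is a pronoun. Its binding domain is the embedded TP, whose subject is Mateo₁.
*Mateo₁* c-commands it within that domain and carries the same index.
The pronoun is locally bound → Principle B violation.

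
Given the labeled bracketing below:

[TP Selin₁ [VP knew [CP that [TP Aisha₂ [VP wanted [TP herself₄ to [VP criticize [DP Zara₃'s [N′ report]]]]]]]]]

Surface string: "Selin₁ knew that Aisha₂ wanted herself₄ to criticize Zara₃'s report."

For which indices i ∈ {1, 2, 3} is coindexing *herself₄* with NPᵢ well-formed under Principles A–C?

*herself* is an anaphor, so Principle A applies: it must be bound in its binding domain.
Binding domain of *herself₄*: the embedded TP, whose subject is Aisha₂.
*Selin₁* c-commands the anaphor but is outside its binding domain → cannot satisfy Principle A.
*Aisha₂* c-commands the anaphor within its binding domain → licit binder.
*Zara₃* does not c-command the anaphor → cannot bind it.

{2}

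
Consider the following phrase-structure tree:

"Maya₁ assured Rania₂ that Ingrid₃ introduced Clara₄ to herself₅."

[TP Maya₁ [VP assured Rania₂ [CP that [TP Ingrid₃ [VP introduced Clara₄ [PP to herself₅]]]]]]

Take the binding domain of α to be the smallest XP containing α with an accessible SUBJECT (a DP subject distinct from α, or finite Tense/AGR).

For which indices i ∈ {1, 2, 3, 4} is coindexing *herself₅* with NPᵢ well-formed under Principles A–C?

*herself* is an anaphor, so Principle A applies: it must be bound in its binding domain.
Binding domain of *herself₅*: the embedded TP, whose subject is Ingrid₃.
*Maya₁* c-commands the anaphor but is outside its binding domain → cannot satisfy Principle A.
*Rania₂* c-commands the anaphor but is outside its binding domain → cannot satisfy Principle A.
*Ingrid₃* c-commands the anaphor within its binding domain → licit binder.
*Clara₄* c-commands the anaphor within its binding domain → licit binder.

{3, 4}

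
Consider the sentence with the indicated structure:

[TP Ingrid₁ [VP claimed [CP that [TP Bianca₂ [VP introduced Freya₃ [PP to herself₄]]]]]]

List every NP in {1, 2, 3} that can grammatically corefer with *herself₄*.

{2, 3}

*herself* is an anaphor, so Principle A applies: it must be bound in its binding domain.
Binding domain of *herself₄*: the embedded TP, whose subject is Bianca₂.
*Ingrid₁* c-commands the anaphor but is outside its binding domain → cannot satisfy Principle A.
*Bianca₂* c-commands the anaphor within its binding domain → licit binder.
*Freya₃* c-commands the anaphor within its binding domain → licit binder.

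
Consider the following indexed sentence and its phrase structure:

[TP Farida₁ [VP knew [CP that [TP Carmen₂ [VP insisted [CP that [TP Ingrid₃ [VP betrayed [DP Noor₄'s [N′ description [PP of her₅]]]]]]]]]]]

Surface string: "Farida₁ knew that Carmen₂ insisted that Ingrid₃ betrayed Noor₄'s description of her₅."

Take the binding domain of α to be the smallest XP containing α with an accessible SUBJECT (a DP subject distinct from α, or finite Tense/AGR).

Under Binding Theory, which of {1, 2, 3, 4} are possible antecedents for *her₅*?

*her* is a pronoun, so Principle B applies: it must be free in its binding domain.
Binding domain of *her₅*: the possessed DP, whose subject is Noor₄.
*Farida₁* c-commands the pronoun but from outside its binding domain, and is not c-commanded by it → coindexation permitted.
*Carmen₂* c-commands the pronoun but from outside its binding domain, and is not c-commanded by it → coindexation permitted.
*Ingrid₃* c-commands the pronoun but from outside its binding domain, and is not c-commanded by it → coindexation permitted.
*Noor₄* c-commands the pronoun within its binding domain → coindexation would violate Principle B.

{1, 2, 3}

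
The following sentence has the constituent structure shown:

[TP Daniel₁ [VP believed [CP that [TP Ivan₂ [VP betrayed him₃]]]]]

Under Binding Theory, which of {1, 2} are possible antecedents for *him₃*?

{1}

*him* is a pronoun, so Principle B applies: it must be free in its binding domain.
Binding domain of *him₃*: the embedded TP, whose subject is Ivan₂.
*Daniel₁* c-commands the pronoun but from outside its binding domain, and is not c-commanded by it → coindexation permitted.
*Ivan₂* c-commands the pronoun within its binding domain → coindexation would violate Principle B.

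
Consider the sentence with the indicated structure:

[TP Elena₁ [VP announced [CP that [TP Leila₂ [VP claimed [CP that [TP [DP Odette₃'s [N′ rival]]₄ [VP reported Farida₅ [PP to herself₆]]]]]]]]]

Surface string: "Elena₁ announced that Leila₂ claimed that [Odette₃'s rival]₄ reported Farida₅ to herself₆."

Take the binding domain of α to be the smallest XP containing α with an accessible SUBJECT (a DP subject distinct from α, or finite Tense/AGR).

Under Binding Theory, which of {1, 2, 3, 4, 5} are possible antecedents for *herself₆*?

{4, 5}

*herself* is an anaphor, so Principle A applies: it must be bound in its binding domain.
Binding domain of *herself₆*: the embedded TP, whose subject is [Odette₃'s rival]₄.
*Elena₁* c-commands the anaphor but is outside its binding domain → cannot satisfy Principle A.
*Leila₂* c-commands the anaphor but is outside its binding domain → cannot satisfy Principle A.
*Odette₃* does not c-command the anaphor → cannot bind it.
*[Odette₃'s rival]₄* c-commands the anaphor within its binding domain → licit binder.
*Farida₅* c-commands the anaphor within its binding domain → licit binder.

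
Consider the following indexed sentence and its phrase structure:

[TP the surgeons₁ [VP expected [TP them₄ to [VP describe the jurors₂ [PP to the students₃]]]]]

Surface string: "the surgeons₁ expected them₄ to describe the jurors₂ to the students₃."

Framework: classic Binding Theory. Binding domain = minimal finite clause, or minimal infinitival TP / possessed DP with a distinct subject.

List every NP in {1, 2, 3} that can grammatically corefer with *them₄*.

none

*them* is a pronoun, so Principle B applies: it must be free in its binding domain.
Binding domain of *them₄*: the matrix TP, whose subject is the surgeons₁.
*the surgeons₁* c-commands the pronoun within its binding domain → coindexation would violate Principle B.
*the jurors₂*: the pronoun c-commands this R-expression → coindexation would violate Principle C on *the jurors₂*.
*the students₃*: the pronoun c-commands this R-expression → coindexation would violate Principle C on *the students₃*.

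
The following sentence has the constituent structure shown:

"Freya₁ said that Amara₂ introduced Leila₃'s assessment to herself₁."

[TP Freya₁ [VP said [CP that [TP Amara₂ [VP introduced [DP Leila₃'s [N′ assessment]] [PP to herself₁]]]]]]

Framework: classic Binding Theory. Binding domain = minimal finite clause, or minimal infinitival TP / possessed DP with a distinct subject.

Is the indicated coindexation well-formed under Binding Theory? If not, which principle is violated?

The two coindexed NPs are *Freya₁* and *herself₁*.
*herself₁* is an anaphor. Principle A requires it to be bound within its binding domain — the embedded TP, whose subject is Amara₂.
Within that domain it is c-commanded by *Amara₂*, which does not share its index.
*Freya₁* does c-command the anaphor, but from outside its binding domain.
The anaphor is unbound in its domain → Principle A violation.

Principle A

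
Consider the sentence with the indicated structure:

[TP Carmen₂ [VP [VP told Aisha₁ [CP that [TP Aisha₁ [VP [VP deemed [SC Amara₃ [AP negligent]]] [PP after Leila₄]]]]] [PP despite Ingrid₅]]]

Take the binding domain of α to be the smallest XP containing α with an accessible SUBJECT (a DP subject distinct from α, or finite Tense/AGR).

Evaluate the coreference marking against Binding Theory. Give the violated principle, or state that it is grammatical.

The two coindexed NPs are *Aisha₁* (the higher occurrence) and *Aisha₁* (the lower occurrence).
*Aisha₁* (the lower occurrence) is an R-expression. Principle C requires it to be free everywhere.
*Aisha₁* (the higher occurrence) c-commands it and carries the same index.
The R-expression is bound → Principle C violation.

Principle C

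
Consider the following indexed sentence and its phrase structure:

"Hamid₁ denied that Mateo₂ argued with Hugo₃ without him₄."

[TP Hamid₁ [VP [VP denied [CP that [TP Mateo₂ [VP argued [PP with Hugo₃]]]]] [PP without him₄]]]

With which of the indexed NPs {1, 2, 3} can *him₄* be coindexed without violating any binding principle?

{2, 3}

*him* is a pronoun, so Principle B applies: it must be free in its binding domain.
Binding domain of *him₄*: the matrix TP, whose subject is Hamid₁.
*Hamid₁* c-commands the pronoun within its binding domain → coindexation would violate Principle B.
*Mateo₂* and the pronoun do not c-command one another → neither Principle B nor Principle C is at stake; coindexation permitted.
*Hugo₃* and the pronoun do not c-command one another → neither Principle B nor Principle C is at stake; coindexation permitted.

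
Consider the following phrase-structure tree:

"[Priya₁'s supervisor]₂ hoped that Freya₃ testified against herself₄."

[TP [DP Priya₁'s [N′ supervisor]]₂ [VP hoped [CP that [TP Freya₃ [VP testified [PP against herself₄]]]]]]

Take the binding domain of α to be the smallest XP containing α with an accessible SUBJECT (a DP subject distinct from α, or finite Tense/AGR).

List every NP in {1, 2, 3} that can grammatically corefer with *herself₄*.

*herself* is an anaphor, so Principle A applies: it must be bound in its binding domain.
Binding domain of *herself₄*: the embedded TP, whose subject is Freya₃.
*Priya₁* does not c-command the anaphor → cannot bind it.
*[Priya₁'s supervisor]₂* c-commands the anaphor but is outside its binding domain → cannot satisfy Principle A.
*Freya₃* c-commands the anaphor within its binding domain → licit binder.

{3}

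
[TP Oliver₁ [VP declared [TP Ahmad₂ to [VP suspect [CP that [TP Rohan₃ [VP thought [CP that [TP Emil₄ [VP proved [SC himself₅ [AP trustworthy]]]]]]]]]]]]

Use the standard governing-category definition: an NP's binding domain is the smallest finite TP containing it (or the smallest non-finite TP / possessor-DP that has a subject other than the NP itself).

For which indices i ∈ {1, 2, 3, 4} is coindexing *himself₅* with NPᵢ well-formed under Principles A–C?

*himself* is an anaphor, so Principle A applies: it must be bound in its binding domain.
Binding domain of *himself₅*: the embedded TP, whose subject is Emil₄.
*Oliver₁* c-commands the anaphor but is outside its binding domain → cannot satisfy Principle A.
*Ahmad₂* c-commands the anaphor but is outside its binding domain → cannot satisfy Principle A.
*Rohan₃* c-commands the anaphor but is outside its binding domain → cannot satisfy Principle A.
*Emil₄* c-commands the anaphor within its binding domain → licit binder.

{4}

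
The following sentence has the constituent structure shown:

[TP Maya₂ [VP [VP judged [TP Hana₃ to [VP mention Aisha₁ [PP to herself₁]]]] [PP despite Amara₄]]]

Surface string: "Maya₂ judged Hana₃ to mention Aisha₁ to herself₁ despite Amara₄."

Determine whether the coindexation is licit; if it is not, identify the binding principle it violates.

The two coindexed NPs are *Aisha₁* and *herself₁*.
*herself₁* is an anaphor; its binding domain is the embedded TP, whose subject is Hana₃. *Aisha₁* c-commands it within that domain and shares its index, so Principle A is satisfied.
*Aisha₁* is an R-expression; *herself₁* does not c-command it, and no other NP shares its index, so Principle C is satisfied.
All principles are respected.

grammatical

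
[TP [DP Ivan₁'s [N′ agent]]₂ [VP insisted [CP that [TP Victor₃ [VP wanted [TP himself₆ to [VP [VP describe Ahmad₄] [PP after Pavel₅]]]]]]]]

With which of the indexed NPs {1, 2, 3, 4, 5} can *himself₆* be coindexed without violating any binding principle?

{3}

*himself* is an anaphor, so Principle A applies: it must be bound in its binding domain.
Binding domain of *himself₆*: the embedded TP, whose subject is Victor₃.
*Ivan₁* does not c-command the anaphor → cannot bind it.
*[Ivan₁'s agent]₂* c-commands the anaphor but is outside its binding domain → cannot satisfy Principle A.
*Victor₃* c-commands the anaphor within its binding domain → licit binder.
*Ahmad₄* does not c-command the anaphor → cannot bind it.
*Pavel₅* does not c-command the anaphor → cannot bind it.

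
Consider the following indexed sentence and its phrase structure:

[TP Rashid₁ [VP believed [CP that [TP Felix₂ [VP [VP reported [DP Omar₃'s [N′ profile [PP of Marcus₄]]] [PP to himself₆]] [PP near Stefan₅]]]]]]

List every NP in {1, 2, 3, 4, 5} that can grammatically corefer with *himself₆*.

*himself* is an anaphor, so Principle A applies: it must be bound in its binding domain.
Binding domain of *himself₆*: the embedded TP, whose subject is Felix₂.
*Rashid₁* c-commands the anaphor but is outside its binding domain → cannot satisfy Principle A.
*Felix₂* c-commands the anaphor within its binding domain → licit binder.
*Omar₃* does not c-command the anaphor → cannot bind it.
*Marcus₄* does not c-command the anaphor → cannot bind it.
*Stefan₅* does not c-command the anaphor → cannot bind it.

{2}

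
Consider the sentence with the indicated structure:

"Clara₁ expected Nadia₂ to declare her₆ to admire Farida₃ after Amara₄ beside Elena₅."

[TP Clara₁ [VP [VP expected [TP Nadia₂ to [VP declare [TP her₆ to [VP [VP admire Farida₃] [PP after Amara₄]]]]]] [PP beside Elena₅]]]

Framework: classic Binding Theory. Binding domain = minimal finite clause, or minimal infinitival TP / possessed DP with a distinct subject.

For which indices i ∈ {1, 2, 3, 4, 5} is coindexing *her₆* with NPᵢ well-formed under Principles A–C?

{1, 5}

*her* is a pronoun, so Principle B applies: it must be free in its binding domain.
Binding domain of *her₆*: the embedded TP, whose subject is Nadia₂.
*Clara₁* c-commands the pronoun but from outside its binding domain, and is not c-commanded by it → coindexation permitted.
*Nadia₂* c-commands the pronoun within its binding domain → coindexation would violate Principle B.
*Farida₃*: the pronoun c-commands this R-expression → coindexation would violate Principle C on *Farida₃*.
*Amara₄*: the pronoun c-commands this R-expression → coindexation would violate Principle C on *Amara₄*.
*Elena₅* and the pronoun do not c-command one another → neither Principle B nor Principle C is at stake; coindexation permitted.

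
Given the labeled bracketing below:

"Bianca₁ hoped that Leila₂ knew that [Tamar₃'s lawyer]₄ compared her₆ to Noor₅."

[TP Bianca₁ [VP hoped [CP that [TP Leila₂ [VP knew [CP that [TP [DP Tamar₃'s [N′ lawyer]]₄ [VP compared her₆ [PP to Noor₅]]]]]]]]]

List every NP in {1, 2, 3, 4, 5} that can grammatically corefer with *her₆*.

*her* is a pronoun, so Principle B applies: it must be free in its binding domain.
Binding domain of *her₆*: the embedded TP, whose subject is [Tamar₃'s lawyer]₄.
*Bianca₁* c-commands the pronoun but from outside its binding domain, and is not c-commanded by it → coindexation permitted.
*Leila₂* c-commands the pronoun but from outside its binding domain, and is not c-commanded by it → coindexation permitted.
*Tamar₃* and the pronoun do not c-command one another → neither Principle B nor Principle C is at stake; coindexation permitted.
*[Tamar₃'s lawyer]₄* c-commands the pronoun within its binding domain → coindexation would violate Principle B.
*Noor₅*: the pronoun c-commands this R-expression → coindexation would violate Principle C on *Noor₅*.

{1, 2, 3}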